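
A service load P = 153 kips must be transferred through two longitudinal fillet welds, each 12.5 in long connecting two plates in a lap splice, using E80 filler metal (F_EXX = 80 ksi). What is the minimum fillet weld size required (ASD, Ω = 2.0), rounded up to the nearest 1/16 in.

w = 3/8 in

Total weld length L = 25 in.
Required throat t_e = P × Ω / (0.6 F_EXX × L) = 153 × 2.0 / (0.6 × 80 × 25) = 0.255 in.
Required leg w = t_e / 0.707 = 0.3607 in → use 3/8 in.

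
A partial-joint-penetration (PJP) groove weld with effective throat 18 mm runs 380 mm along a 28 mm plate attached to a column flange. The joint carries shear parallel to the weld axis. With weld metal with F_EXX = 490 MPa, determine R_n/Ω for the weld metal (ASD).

Effective throat (given) t_e = 18 mm.
A_we = 18 × 380 = 6840 mm².
F_nw = 0.6 F_EXX = 294 MPa.
R_n/Ω = (294 × 6840) / 2.0 × 10⁻³ = 1005 kN.

R_n/Ω ≈ 1010 kN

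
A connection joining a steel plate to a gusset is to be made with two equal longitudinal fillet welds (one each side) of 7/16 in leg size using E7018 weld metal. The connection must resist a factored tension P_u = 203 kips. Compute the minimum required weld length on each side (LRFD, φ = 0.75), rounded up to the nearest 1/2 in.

L = 10.5 in on each side

E70XX → F_EXX = 70 ksi.
Throat t_e = 0.707 × 0.4375 = 0.3093 in.
φr_n = 0.75 × 0.6 × 70 × 0.3093 = 9.743 kips/in.
L_req = P_u / φr_n = 203 / 9.743 = 20.83 in total.
Per side: 20.83 / 2 = 10.42 in.
Round up → use L = 10.5 in on each side.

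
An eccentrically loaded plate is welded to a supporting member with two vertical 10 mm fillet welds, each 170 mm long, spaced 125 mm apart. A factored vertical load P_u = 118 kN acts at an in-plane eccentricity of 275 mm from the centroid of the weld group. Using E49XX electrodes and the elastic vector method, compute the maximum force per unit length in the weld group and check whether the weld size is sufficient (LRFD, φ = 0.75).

E49XX → F_EXX = 490 MPa.
Total weld length L_w = 340 mm. Treat welds as unit-width lines.
Polar moment about centroid: J = 2[d³/12 + d(b/2)²] = 2[170³/12 + 170×62.5²] = 2147000 mm³.
Direct shear f_v = P/L_w = 118×10³ / 340 = 347.1 N/mm (vertical).
Torsion M = P·e = 118×10³ × 275 = 32450000 N·mm.
Critical point at (x, y) = (62.5, 85) from centroid. f_tx = M·y/J = 1285 N/mm; f_ty = M·x/J = 944.7 N/mm.
Resultant f_max = √[f_tx² + (f_v + f_ty)²] = √[1285² + (347.1 + 944.7)²] = 1822 N/mm.
Capacity per unit length: φr_n = 0.75 × 0.6 × 490 × (0.707 × 10) = 1559 N/mm.
1822 > 1559 → NOT adequate.

f_max ≈ 1820 N/mm; NOT adequate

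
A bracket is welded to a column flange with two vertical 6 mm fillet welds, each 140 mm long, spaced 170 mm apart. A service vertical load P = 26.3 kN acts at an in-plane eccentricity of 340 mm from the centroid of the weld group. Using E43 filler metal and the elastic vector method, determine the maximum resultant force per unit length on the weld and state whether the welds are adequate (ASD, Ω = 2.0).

E43XX → F_EXX = 430 MPa.
Total weld length L_w = 280 mm. Treat welds as unit-width lines.
Polar moment about centroid: J = 2[d³/12 + d(b/2)²] = 2[140³/12 + 140×85²] = 2480000 mm³.
Direct shear f_v = P/L_w = 26.3×10³ / 280 = 93.93 N/mm (vertical).
Torsion M = P·e = 26.3×10³ × 340 = 8942000 N·mm.
Critical point at (x, y) = (85, 70) from centroid. f_tx = M·y/J = 252.4 N/mm; f_ty = M·x/J = 306.4 N/mm.
Resultant f_max = √[f_tx² + (f_v + f_ty)²] = √[252.4² + (93.93 + 306.4)²] = 473.3 N/mm.
Capacity per unit length: r_n/Ω = (1/2.0) × 0.6 × 430 × (0.707 × 6) = 547.2 N/mm.
473.3 ≤ 547.2 → adequate.

f_max ≈ 473 N/mm; adequate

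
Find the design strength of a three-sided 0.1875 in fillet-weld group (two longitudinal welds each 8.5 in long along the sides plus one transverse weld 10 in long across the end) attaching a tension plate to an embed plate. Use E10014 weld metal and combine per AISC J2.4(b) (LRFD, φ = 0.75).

φR_n ≈ 176 kip

E100XX → F_EXX = 100 ksi.
t_e = 0.707 × 0.1875 = 0.1326 in.
R_nwl = 0.6 × 100 × 0.1326 × 17 = 135.2 kip (longitudinal, 2 welds).
R_nwt = 0.6 × 100 × 0.1326 × 10 = 79.54 kip (transverse, base value).
(i) R_nwl + R_nwt = 214.8 kip; (ii) 0.85 R_nwl + 1.5 R_nwt = 234.2 kip.
R_n = max = 234.2 kip [governs: (ii)]; φR_n = 175.7 kip.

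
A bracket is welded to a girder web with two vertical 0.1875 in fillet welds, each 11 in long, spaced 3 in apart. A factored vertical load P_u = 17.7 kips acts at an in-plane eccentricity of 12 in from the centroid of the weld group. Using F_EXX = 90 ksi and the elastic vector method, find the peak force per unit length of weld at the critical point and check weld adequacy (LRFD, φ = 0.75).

Total weld length L_w = 22 in. Treat welds as unit-width lines.
Polar moment about centroid: J = 2[d³/12 + d(b/2)²] = 2[11³/12 + 11×1.5²] = 271.3 in³.
Direct shear f_v = P/L_w = 17.7 / 22 = 0.8045 kip/in (vertical).
Torsion M = P·e = 17.7 × 12 = 212.4 kip·in.
Critical point at (x, y) = (1.5, 5.5) from centroid. f_tx = M·y/J = 4.305 kip/in; f_ty = M·x/J = 1.174 kip/in.
Resultant f_max = √[f_tx² + (f_v + f_ty)²] = √[4.305² + (0.8045 + 1.174)²] = 4.738 kip/in.
Capacity per unit length: φr_n = 0.75 × 0.6 × 90 × (0.707 × 0.1875) = 5.369 kip/in.
4.738 ≤ 5.369 → adequate.

f_max ≈ 4.74 kip/in; adequate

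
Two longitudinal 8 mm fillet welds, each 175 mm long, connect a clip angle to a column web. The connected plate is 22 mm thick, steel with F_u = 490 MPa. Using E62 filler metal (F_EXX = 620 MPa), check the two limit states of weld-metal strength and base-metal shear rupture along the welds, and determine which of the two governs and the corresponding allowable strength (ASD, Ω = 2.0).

t_e = 0.707 × 8 = 5.656 mm; L = 350 mm.
Weld metal: R_n/Ω = (1/2.0) × 0.6 × 620 × 5.656 × 350 × 10⁻³ = 368.2 kN.
Base metal (shear rupture): R_n/Ω = (1/2.0) × 0.6 × 490 × 22 × 350 × 10⁻³ = 1132 kN.
Governing: weld metal.

R_n/Ω ≈ 368 kN (weld metal governs)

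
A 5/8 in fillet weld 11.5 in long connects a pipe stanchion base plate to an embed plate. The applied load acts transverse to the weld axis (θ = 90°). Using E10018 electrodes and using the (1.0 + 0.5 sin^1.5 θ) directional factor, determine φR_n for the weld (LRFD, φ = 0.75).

E100XX → F_EXX = 100 ksi.
t_e = 0.707 × 0.625 = 0.4419 in; A_we = 0.4419 × 11.5 = 5.082 in².
Directional factor: 1.0 + 0.5 sin^1.5(90°) = 1.5.
F_nw = 0.6 × 100 × 1.5 = 90 ksi.
φR_n = 0.75 × 90 × 5.082 = 343 kip.

φR_n ≈ 343 kip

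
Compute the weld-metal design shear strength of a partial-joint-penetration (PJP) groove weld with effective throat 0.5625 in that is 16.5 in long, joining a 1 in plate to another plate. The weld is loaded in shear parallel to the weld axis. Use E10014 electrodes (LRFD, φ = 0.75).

E100XX → F_EXX = 100 ksi.
Effective throat (given) t_e = 0.5625 in.
A_we = 0.5625 × 16.5 = 9.281 in².
F_nw = 0.6 F_EXX = 60 ksi.
φR_n = 0.75 × 60 × 9.281 = 417.7 kips.

φR_n ≈ 418 kips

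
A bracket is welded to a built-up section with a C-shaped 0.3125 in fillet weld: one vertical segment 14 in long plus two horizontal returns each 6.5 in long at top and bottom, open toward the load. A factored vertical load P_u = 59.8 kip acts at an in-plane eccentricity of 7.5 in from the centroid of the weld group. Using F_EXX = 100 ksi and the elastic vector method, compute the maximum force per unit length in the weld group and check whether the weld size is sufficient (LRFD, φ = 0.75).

Total weld length L_w = 27 in. Treat welds as unit-width lines.
Centroid: x̄ = 2×6.5×3.25 / 27 = 1.565 in from the vertical weld.
Polar moment about centroid: J = I_x + I_y = [14³/12 + 2×6.5×7²] + [14×1.565² + 2(6.5³/12 + 6.5×1.685²)] = 982.6 in³.
Direct shear f_v = P/L_w = 59.8 / 27 = 2.215 kip/in (vertical).
Torsion M = P·e = 59.8 × 7.5 = 448.5 kip·in.
Critical point at (x, y) = (4.935, 7) from centroid. f_tx = M·y/J = 3.195 kip/in; f_ty = M·x/J = 2.253 kip/in.
Resultant f_max = √[f_tx² + (f_v + f_ty)²] = √[3.195² + (2.215 + 2.253)²] = 5.492 kip/in.
Capacity per unit length: φr_n = 0.75 × 0.6 × 100 × (0.707 × 0.3125) = 9.942 kip/in.
5.492 ≤ 9.942 → adequate.

f_max ≈ 5.49 kip/in; adequate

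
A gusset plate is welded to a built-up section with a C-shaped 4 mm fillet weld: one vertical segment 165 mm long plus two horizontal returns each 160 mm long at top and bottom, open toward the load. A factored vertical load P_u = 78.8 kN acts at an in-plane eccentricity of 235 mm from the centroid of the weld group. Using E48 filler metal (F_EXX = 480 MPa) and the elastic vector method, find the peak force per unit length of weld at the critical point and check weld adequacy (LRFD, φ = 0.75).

f_max ≈ 772 N/mm; NOT adequate

Total weld length L_w = 485 mm. Treat welds as unit-width lines.
Centroid: x̄ = 2×160×80 / 485 = 52.78 mm from the vertical weld.
Polar moment about centroid: J = I_x + I_y = [165³/12 + 2×160×82.5²] + [165×52.78² + 2(160³/12 + 160×27.22²)] = 3932000 mm³.
Direct shear f_v = P/L_w = 78.8×10³ / 485 = 162.5 N/mm (vertical).
Torsion M = P·e = 78.8×10³ × 235 = 18518000 N·mm.
Critical point at (x, y) = (107.2, 82.5) from centroid. f_tx = M·y/J = 388.6 N/mm; f_ty = M·x/J = 505 N/mm.
Resultant f_max = √[f_tx² + (f_v + f_ty)²] = √[388.6² + (162.5 + 505)²] = 772.3 N/mm.
Capacity per unit length: φr_n = 0.75 × 0.6 × 480 × (0.707 × 4) = 610.8 N/mm.
772.3 > 610.8 → NOT adequate.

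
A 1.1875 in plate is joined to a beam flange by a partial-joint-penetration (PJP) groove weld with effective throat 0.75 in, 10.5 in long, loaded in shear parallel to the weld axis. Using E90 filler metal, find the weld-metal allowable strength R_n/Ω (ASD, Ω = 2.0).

R_n/Ω ≈ 213 kips

E90XX → F_EXX = 90 ksi.
Effective throat (given) t_e = 0.75 in.
A_we = 0.75 × 10.5 = 7.875 in².
F_nw = 0.6 F_EXX = 54 ksi.
R_n/Ω = (54 × 7.875) / 2.0 = 212.6 kips.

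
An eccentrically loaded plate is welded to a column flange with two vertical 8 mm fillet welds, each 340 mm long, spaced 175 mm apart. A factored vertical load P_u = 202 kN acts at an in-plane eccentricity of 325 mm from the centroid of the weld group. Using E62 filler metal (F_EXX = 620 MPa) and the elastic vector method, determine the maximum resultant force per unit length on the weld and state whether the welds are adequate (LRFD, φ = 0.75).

f_max ≈ 1230 N/mm; adequate

Total weld length L_w = 680 mm. Treat welds as unit-width lines.
Polar moment about centroid: J = 2[d³/12 + d(b/2)²] = 2[340³/12 + 340×87.5²] = 11760000 mm³.
Direct shear f_v = P/L_w = 202×10³ / 680 = 297.1 N/mm (vertical).
Torsion M = P·e = 202×10³ × 325 = 65650000 N·mm.
Critical point at (x, y) = (87.5, 170) from centroid. f_tx = M·y/J = 949.3 N/mm; f_ty = M·x/J = 488.6 N/mm.
Resultant f_max = √[f_tx² + (f_v + f_ty)²] = √[949.3² + (297.1 + 488.6)²] = 1232 N/mm.
Capacity per unit length: φr_n = 0.75 × 0.6 × 620 × (0.707 × 8) = 1578 N/mm.
1232 ≤ 1578 → adequate.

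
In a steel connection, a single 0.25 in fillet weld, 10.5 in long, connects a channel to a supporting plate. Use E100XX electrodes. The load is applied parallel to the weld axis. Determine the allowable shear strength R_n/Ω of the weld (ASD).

E100XX → F_EXX = 100 ksi.
Effective throat t_e = 0.707 × 0.25 = 0.1767 in.
Total length L = 10.5 in; A_we = 0.1767 × 10.5 = 1.856 in².
F_nw = 0.6 F_EXX = 0.6 × 100 = 60 ksi.
R_n = 60 × 1.856 = 111.4 kips; R_n/Ω = 111.4/2.0 = 55.68 kips.

R_n/Ω ≈ 55.7 kips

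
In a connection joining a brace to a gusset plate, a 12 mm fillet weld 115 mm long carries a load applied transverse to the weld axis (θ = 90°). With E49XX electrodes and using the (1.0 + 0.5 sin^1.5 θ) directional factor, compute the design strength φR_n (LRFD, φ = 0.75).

E49XX → F_EXX = 490 MPa.
t_e = 0.707 × 12 = 8.484 mm; A_we = 8.484 × 115 = 975.7 mm².
Directional factor: 1.0 + 0.5 sin^1.5(90°) = 1.5.
F_nw = 0.6 × 490 × 1.5 = 441 MPa.
φR_n = 0.75 × 441 × 975.7 × 10⁻³ = 322.7 kN.

φR_n ≈ 323 kN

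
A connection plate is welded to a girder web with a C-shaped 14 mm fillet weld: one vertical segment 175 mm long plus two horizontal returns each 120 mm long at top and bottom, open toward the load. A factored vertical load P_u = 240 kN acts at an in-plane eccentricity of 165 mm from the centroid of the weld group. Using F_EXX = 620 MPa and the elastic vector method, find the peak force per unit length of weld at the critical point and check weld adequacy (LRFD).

Total weld length L_w = 415 mm. Treat welds as unit-width lines.
Centroid: x̄ = 2×120×60 / 415 = 34.7 mm from the vertical weld.
Polar moment about centroid: J = I_x + I_y = [175³/12 + 2×120×87.5²] + [175×34.7² + 2(120³/12 + 120×25.3²)] = 2936000 mm³.
Direct shear f_v = P/L_w = 240×10³ / 415 = 578.3 N/mm (vertical).
Torsion M = P·e = 240×10³ × 165 = 39600000 N·mm.
Critical point at (x, y) = (85.3, 87.5) from centroid. f_tx = M·y/J = 1180 N/mm; f_ty = M·x/J = 1150 N/mm.
Resultant f_max = √[f_tx² + (f_v + f_ty)²] = √[1180² + (578.3 + 1150)²] = 2093 N/mm.
Capacity per unit length: φr_n = 0.75 × 0.6 × 620 × (0.707 × 14) = 2762 N/mm.
2093 ≤ 2762 → adequate.

f_max ≈ 2090 N/mm; adequate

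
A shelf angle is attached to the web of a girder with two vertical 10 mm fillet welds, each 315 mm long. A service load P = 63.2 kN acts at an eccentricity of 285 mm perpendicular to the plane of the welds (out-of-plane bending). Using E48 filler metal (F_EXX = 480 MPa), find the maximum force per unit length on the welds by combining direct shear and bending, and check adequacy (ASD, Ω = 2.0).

f_max ≈ 554 N/mm; adequate

L_w = 2 × 315 = 630 mm; section modulus (unit throat) S = 2 × L²/6 = 33080 mm².
Direct shear f_v = P/L_w = 63.2×10³/630 = 100.3 N/mm.
Moment M = P × e = 63.2×10³ × 285 = 18012000 N·mm; bending f_b = M/S = 544.6 N/mm.
f_max = √(f_v² + f_b²) = √(100.3² + 544.6²) = 553.7 N/mm.
r_n/Ω = (1/2.0) × 0.6 × 480 × (0.707 × 10) = 1018 N/mm → adequate.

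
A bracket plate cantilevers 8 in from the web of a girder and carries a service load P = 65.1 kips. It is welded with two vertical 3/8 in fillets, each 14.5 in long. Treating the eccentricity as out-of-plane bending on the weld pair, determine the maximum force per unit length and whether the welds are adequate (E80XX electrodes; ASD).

f_max ≈ 7.76 kip/in; NOT adequate

E80XX → F_EXX = 80 ksi.
L_w = 2 × 14.5 = 29 in; section modulus (unit throat) S = 2 × L²/6 = 70.08 in².
Direct shear f_v = P/L_w = 65.1/29 = 2.245 kip/in.
Moment M = P × e = 65.1 × 8 = 520.8 kip·in; bending f_b = M/S = 7.431 kip/in.
f_max = √(f_v² + f_b²) = √(2.245² + 7.431²) = 7.763 kip/in.
r_n/Ω = (1/2.0) × 0.6 × 80 × (0.707 × 0.375) = 6.363 kip/in → NOT adequate.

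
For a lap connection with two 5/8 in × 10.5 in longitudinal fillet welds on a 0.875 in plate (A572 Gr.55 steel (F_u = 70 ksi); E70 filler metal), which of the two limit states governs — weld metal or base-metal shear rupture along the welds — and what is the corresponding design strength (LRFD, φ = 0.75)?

φR_n ≈ 292 kip (weld metal governs)

E70XX → F_EXX = 70 ksi.
t_e = 0.707 × 0.625 = 0.4419 in; L = 21 in.
Weld metal: φR_n = 0.75 × 0.6 × 70 × 0.4419 × 21 = 292.3 kip.
Base metal (shear rupture): φR_n = 0.75 × 0.6 × 70 × 0.875 × 21 = 578.8 kip.
Governing: weld metal.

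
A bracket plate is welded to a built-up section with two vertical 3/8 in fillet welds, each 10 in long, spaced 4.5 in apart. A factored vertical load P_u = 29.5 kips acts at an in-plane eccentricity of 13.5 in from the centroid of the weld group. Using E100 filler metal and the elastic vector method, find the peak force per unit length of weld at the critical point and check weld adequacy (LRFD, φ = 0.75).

f_max ≈ 8.86 kip/in; adequate

E100XX → F_EXX = 100 ksi.
Total weld length L_w = 20 in. Treat welds as unit-width lines.
Polar moment about centroid: J = 2[d³/12 + d(b/2)²] = 2[10³/12 + 10×2.25²] = 267.9 in³.
Direct shear f_v = P/L_w = 29.5 / 20 = 1.475 kip/in (vertical).
Torsion M = P·e = 29.5 × 13.5 = 398.25 kip·in.
Critical point at (x, y) = (2.25, 5) from centroid. f_tx = M·y/J = 7.432 kip/in; f_ty = M·x/J = 3.345 kip/in.
Resultant f_max = √[f_tx² + (f_v + f_ty)²] = √[7.432² + (1.475 + 3.345)²] = 8.858 kip/in.
Capacity per unit length: φr_n = 0.75 × 0.6 × 100 × (0.707 × 0.375) = 11.93 kip/in.
8.858 ≤ 11.93 → adequate.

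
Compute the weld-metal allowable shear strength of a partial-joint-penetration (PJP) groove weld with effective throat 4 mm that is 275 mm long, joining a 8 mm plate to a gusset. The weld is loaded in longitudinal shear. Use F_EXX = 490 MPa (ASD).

Effective throat (given) t_e = 4 mm.
A_we = 4 × 275 = 1100 mm².
F_nw = 0.6 F_EXX = 294 MPa.
R_n/Ω = (294 × 1100) / 2.0 × 10⁻³ = 161.7 kN.

R_n/Ω ≈ 162 kN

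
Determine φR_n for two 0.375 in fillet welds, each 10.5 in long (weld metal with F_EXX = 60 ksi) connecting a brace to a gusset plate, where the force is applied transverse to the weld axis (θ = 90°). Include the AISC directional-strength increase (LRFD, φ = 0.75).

t_e = 0.707 × 0.375 = 0.2651 in; A_we = 0.2651 × 21 = 5.568 in².
Directional factor: 1.0 + 0.5 sin^1.5(90°) = 1.5.
F_nw = 0.6 × 60 × 1.5 = 54 ksi.
φR_n = 0.75 × 54 × 5.568 = 225.5 kip.

φR_n ≈ 225 kip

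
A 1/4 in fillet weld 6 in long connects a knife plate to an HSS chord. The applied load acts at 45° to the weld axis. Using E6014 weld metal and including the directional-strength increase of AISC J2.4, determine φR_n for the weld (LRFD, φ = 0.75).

E60XX → F_EXX = 60 ksi.
t_e = 0.707 × 0.25 = 0.1767 in; A_we = 0.1767 × 6 = 1.06 in².
Directional factor: 1.0 + 0.5 sin^1.5(45°) = 1.297.
F_nw = 0.6 × 60 × 1.297 = 46.7 ksi.
φR_n = 0.75 × 46.7 × 1.06 = 37.15 kip.

φR_n ≈ 37.1 kip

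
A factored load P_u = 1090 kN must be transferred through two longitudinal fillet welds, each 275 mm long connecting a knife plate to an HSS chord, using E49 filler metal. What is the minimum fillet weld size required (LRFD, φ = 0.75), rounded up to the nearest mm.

w = 13 mm

E49XX → F_EXX = 490 MPa.
Total weld length L = 550 mm.
Required throat t_e = P_u / (φ × 0.6 F_EXX × L) = 1090 / (0.75 × 0.6 × 490 × 550 × 10⁻³) = 8.988 mm.
Required leg w = t_e / 0.707 = 12.71 mm → use 13 mm.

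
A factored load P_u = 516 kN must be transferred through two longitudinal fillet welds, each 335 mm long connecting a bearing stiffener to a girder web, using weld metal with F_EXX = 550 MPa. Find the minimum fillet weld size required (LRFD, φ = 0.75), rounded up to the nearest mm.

w = 5 mm

Total weld length L = 670 mm.
Required throat t_e = P_u / (φ × 0.6 F_EXX × L) = 516 / (0.75 × 0.6 × 550 × 670 × 10⁻³) = 3.112 mm.
Required leg w = t_e / 0.707 = 4.401 mm → use 5 mm.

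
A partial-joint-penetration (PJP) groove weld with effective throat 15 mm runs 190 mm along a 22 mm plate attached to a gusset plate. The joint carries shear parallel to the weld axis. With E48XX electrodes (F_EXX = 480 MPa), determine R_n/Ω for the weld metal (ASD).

Effective throat (given) t_e = 15 mm.
A_we = 15 × 190 = 2850 mm².
F_nw = 0.6 F_EXX = 288 MPa.
R_n/Ω = (288 × 2850) / 2.0 × 10⁻³ = 410.4 kN.

R_n/Ω ≈ 410 kN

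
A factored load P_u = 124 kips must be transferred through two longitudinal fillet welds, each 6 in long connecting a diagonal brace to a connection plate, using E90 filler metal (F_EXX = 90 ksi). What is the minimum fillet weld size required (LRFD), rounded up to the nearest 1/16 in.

Total weld length L = 12 in.
Required throat t_e = P_u / (φ × 0.6 F_EXX × L) = 124 / (0.75 × 0.6 × 90 × 12) = 0.2551 in.
Required leg w = t_e / 0.707 = 0.3609 in → use 3/8 in.

w = 3/8 in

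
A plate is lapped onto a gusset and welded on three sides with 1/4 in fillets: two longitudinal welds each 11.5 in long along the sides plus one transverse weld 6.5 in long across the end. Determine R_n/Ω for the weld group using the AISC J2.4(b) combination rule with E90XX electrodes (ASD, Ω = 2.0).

R_n/Ω ≈ 141 kips

E90XX → F_EXX = 90 ksi.
t_e = 0.707 × 0.25 = 0.1767 in.
R_nwl = 0.6 × 90 × 0.1767 × 23 = 219.5 kips (longitudinal, 2 welds).
R_nwt = 0.6 × 90 × 0.1767 × 6.5 = 62.04 kips (transverse, base value).
(i) R_nwl + R_nwt = 281.6 kips; (ii) 0.85 R_nwl + 1.5 R_nwt = 279.7 kips.
R_n = max = 281.6 kips [governs: (i)]; R_n/Ω = 140.8 kips.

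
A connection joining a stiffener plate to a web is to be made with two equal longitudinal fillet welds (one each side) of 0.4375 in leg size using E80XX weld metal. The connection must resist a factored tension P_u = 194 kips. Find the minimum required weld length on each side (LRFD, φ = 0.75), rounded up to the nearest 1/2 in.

L = 9 in on each side

E80XX → F_EXX = 80 ksi.
Throat t_e = 0.707 × 0.4375 = 0.3093 in.
φr_n = 0.75 × 0.6 × 80 × 0.3093 = 11.14 kips/in.
L_req = P_u / φr_n = 194 / 11.14 = 17.42 in total.
Per side: 17.42 / 2 = 8.711 in.
Round up → use L = 9 in on each side.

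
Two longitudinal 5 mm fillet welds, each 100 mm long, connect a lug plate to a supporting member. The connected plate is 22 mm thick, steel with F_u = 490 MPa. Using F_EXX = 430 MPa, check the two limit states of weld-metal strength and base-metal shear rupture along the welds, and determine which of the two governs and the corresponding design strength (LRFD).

t_e = 0.707 × 5 = 3.535 mm; L = 200 mm.
Weld metal: φR_n = 0.75 × 0.6 × 430 × 3.535 × 200 × 10⁻³ = 136.8 kN.
Base metal (shear rupture): φR_n = 0.75 × 0.6 × 490 × 22 × 200 × 10⁻³ = 970.2 kN.
Governing: weld metal.

φR_n ≈ 137 kN (weld metal governs)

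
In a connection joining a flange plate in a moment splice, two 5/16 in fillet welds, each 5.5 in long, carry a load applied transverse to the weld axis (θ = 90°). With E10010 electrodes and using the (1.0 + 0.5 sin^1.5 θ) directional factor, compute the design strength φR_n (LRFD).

E100XX → F_EXX = 100 ksi.
t_e = 0.707 × 0.3125 = 0.2209 in; A_we = 0.2209 × 11 = 2.43 in².
Directional factor: 1.0 + 0.5 sin^1.5(90°) = 1.5.
F_nw = 0.6 × 100 × 1.5 = 90 ksi.
φR_n = 0.75 × 90 × 2.43 = 164 kip.

φR_n ≈ 164 kip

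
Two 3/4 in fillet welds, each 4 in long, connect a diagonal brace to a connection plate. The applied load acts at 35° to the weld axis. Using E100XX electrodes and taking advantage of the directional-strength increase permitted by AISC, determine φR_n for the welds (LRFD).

E100XX → F_EXX = 100 ksi.
t_e = 0.707 × 0.75 = 0.5302 in; A_we = 0.5302 × 8 = 4.242 in².
Directional factor: 1.0 + 0.5 sin^1.5(35°) = 1.217.
F_nw = 0.6 × 100 × 1.217 = 73.03 ksi.
φR_n = 0.75 × 73.03 × 4.242 = 232.4 kip.

φR_n ≈ 232 kip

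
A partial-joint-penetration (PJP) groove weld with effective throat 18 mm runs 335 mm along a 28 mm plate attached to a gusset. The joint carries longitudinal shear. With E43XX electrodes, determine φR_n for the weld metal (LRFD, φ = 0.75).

E43XX → F_EXX = 430 MPa.
Effective throat (given) t_e = 18 mm.
A_we = 18 × 335 = 6030 mm².
F_nw = 0.6 F_EXX = 258 MPa.
φR_n = 0.75 × 258 × 6030 × 10⁻³ = 1167 kN.

φR_n ≈ 1170 kN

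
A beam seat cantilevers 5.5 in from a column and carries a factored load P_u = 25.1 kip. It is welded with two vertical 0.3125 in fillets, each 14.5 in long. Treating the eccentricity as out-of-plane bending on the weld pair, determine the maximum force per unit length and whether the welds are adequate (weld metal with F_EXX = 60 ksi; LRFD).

f_max ≈ 2.15 kip/in; adequate

L_w = 2 × 14.5 = 29 in; section modulus (unit throat) S = 2 × L²/6 = 70.08 in².
Direct shear f_v = P/L_w = 25.1/29 = 0.8655 kip/in.
Moment M = P × e = 25.1 × 5.5 = 138.05 kip·in; bending f_b = M/S = 1.97 kip/in.
f_max = √(f_v² + f_b²) = √(0.8655² + 1.97²) = 2.152 kip/in.
φr_n = 0.75 × 0.6 × 60 × (0.707 × 0.3125) = 5.965 kip/in → adequate.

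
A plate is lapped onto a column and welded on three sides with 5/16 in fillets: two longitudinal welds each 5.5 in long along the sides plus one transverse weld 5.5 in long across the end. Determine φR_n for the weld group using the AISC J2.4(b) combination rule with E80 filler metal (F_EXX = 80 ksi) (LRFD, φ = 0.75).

t_e = 0.707 × 0.3125 = 0.2209 in.
R_nwl = 0.6 × 80 × 0.2209 × 11 = 116.7 kips (longitudinal, 2 welds).
R_nwt = 0.6 × 80 × 0.2209 × 5.5 = 58.33 kips (transverse, base value).
(i) R_nwl + R_nwt = 175 kips; (ii) 0.85 R_nwl + 1.5 R_nwt = 186.6 kips.
R_n = max = 186.6 kips [governs: (ii)]; φR_n = 140 kips.

φR_n ≈ 140 kips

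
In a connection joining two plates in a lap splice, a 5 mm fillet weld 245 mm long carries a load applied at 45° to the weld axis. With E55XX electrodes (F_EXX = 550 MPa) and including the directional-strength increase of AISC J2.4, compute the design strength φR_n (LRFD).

t_e = 0.707 × 5 = 3.535 mm; A_we = 3.535 × 245 = 866.1 mm².
Directional factor: 1.0 + 0.5 sin^1.5(45°) = 1.297.
F_nw = 0.6 × 550 × 1.297 = 428.1 MPa.
φR_n = 0.75 × 428.1 × 866.1 × 10⁻³ = 278.1 kN.

φR_n ≈ 278 kN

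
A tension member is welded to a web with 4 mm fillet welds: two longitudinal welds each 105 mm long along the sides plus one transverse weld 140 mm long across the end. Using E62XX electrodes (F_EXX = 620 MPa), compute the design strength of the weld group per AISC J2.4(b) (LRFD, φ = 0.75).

t_e = 0.707 × 4 = 2.828 mm.
R_nwl = 0.6 × 620 × 2.828 × 210 × 10⁻³ = 220.9 kN (longitudinal, 2 welds).
R_nwt = 0.6 × 620 × 2.828 × 140 × 10⁻³ = 147.3 kN (transverse, base value).
(i) R_nwl + R_nwt = 368.2 kN; (ii) 0.85 R_nwl + 1.5 R_nwt = 408.7 kN.
R_n = max = 408.7 kN [governs: (ii)]; φR_n = 306.5 kN.

φR_n ≈ 307 kN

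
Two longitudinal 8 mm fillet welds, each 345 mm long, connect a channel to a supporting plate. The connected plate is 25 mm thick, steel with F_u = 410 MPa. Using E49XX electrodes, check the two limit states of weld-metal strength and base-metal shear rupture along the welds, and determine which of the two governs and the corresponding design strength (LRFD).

E49XX → F_EXX = 490 MPa.
t_e = 0.707 × 8 = 5.656 mm; L = 690 mm.
Weld metal: φR_n = 0.75 × 0.6 × 490 × 5.656 × 690 × 10⁻³ = 860.5 kN.
Base metal (shear rupture): φR_n = 0.75 × 0.6 × 410 × 25 × 690 × 10⁻³ = 3183 kN.
Governing: weld metal.

φR_n ≈ 861 kN (weld metal governs)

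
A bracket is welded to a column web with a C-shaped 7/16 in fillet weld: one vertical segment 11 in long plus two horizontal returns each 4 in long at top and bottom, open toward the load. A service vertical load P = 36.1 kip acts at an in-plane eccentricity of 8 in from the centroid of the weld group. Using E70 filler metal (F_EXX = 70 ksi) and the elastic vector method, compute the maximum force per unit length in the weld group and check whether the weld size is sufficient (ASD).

Total weld length L_w = 19 in. Treat welds as unit-width lines.
Centroid: x̄ = 2×4×2 / 19 = 0.8421 in from the vertical weld.
Polar moment about centroid: J = I_x + I_y = [11³/12 + 2×4×5.5²] + [11×0.8421² + 2(4³/12 + 4×1.158²)] = 382.1 in³.
Direct shear f_v = P/L_w = 36.1 / 19 = 1.9 kip/in (vertical).
Torsion M = P·e = 36.1 × 8 = 288.8 kip·in.
Critical point at (x, y) = (3.158, 5.5) from centroid. f_tx = M·y/J = 4.157 kip/in; f_ty = M·x/J = 2.387 kip/in.
Resultant f_max = √[f_tx² + (f_v + f_ty)²] = √[4.157² + (1.9 + 2.387)²] = 5.971 kip/in.
Capacity per unit length: r_n/Ω = (1/2.0) × 0.6 × 70 × (0.707 × 0.4375) = 6.496 kip/in.
5.971 ≤ 6.496 → adequate.

f_max ≈ 5.97 kip/in; adequate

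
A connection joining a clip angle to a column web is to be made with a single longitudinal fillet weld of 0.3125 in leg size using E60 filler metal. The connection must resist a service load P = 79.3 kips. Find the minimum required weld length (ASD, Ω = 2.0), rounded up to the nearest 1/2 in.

L = 20 in

E60XX → F_EXX = 60 ksi.
Throat t_e = 0.707 × 0.3125 = 0.2209 in.
r_n/Ω = (0.6 × 60 × 0.2209) / 2.0 = 3.977 kip/in.
L_req = P / (r_n/Ω) = 79.3 / 3.977 = 19.94 in total.
Round up → use L = 20 in.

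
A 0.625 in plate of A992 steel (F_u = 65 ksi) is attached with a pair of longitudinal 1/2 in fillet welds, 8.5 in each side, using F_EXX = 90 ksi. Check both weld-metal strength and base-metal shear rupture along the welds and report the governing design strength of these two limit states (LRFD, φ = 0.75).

φR_n ≈ 243 kips (weld metal governs)

t_e = 0.707 × 0.5 = 0.3535 in; L = 17 in.
Weld metal: φR_n = 0.75 × 0.6 × 90 × 0.3535 × 17 = 243.4 kips.
Base metal (shear rupture): φR_n = 0.75 × 0.6 × 65 × 0.625 × 17 = 310.8 kips.
Governing: weld metal.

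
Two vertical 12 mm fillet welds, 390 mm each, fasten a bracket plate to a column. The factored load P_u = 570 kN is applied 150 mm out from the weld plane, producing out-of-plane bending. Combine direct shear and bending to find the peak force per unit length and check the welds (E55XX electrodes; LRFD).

E55XX → F_EXX = 550 MPa.
L_w = 2 × 390 = 780 mm; section modulus (unit throat) S = 2 × L²/6 = 50700 mm².
Direct shear f_v = P/L_w = 570×10³/780 = 730.8 N/mm.
Moment M = P × e = 570×10³ × 150 = 85500000 N·mm; bending f_b = M/S = 1686 N/mm.
f_max = √(f_v² + f_b²) = √(730.8² + 1686²) = 1838 N/mm.
φr_n = 0.75 × 0.6 × 550 × (0.707 × 12) = 2100 N/mm → adequate.

f_max ≈ 1840 N/mm; adequate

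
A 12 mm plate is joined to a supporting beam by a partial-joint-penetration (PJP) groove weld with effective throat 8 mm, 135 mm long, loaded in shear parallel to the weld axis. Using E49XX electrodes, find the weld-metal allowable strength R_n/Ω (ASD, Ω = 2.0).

R_n/Ω ≈ 159 kN

E49XX → F_EXX = 490 MPa.
Effective throat (given) t_e = 8 mm.
A_we = 8 × 135 = 1080 mm².
F_nw = 0.6 F_EXX = 294 MPa.
R_n/Ω = (294 × 1080) / 2.0 × 10⁻³ = 158.8 kN.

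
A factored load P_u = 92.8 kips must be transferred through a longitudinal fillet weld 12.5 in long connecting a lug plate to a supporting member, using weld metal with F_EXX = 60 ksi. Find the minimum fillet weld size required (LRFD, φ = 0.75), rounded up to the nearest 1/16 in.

w = 7/16 in

Total weld length L = 12.5 in.
Required throat t_e = P_u / (φ × 0.6 F_EXX × L) = 92.8 / (0.75 × 0.6 × 60 × 12.5) = 0.275 in.
Required leg w = t_e / 0.707 = 0.3889 in → use 7/16 in.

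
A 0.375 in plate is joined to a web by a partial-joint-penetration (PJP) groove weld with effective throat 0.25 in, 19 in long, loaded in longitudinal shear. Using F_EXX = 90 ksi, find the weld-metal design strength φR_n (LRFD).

φR_n ≈ 192 kips

Effective throat (given) t_e = 0.25 in.
A_we = 0.25 × 19 = 4.75 in².
F_nw = 0.6 F_EXX = 54 ksi.
φR_n = 0.75 × 54 × 4.75 = 192.4 kips.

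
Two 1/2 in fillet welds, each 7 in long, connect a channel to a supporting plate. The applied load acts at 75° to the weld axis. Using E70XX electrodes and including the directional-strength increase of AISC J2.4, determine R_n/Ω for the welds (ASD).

R_n/Ω ≈ 153 kips

E70XX → F_EXX = 70 ksi.
t_e = 0.707 × 0.5 = 0.3535 in; A_we = 0.3535 × 14 = 4.949 in².
Directional factor: 1.0 + 0.5 sin^1.5(75°) = 1.475.
F_nw = 0.6 × 70 × 1.475 = 61.94 ksi.
R_n/Ω = (61.94 × 4.949) / 2.0 = 153.3 kips.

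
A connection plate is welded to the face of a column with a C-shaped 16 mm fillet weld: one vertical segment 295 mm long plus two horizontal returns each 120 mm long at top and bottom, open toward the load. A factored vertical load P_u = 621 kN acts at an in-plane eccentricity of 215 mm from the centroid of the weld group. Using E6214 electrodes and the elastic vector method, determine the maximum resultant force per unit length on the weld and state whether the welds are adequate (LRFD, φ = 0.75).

E62XX → F_EXX = 620 MPa.
Total weld length L_w = 535 mm. Treat welds as unit-width lines.
Centroid: x̄ = 2×120×60 / 535 = 26.92 mm from the vertical weld.
Polar moment about centroid: J = I_x + I_y = [295³/12 + 2×120×147.5²] + [295×26.92² + 2(120³/12 + 120×33.08²)] = 8125000 mm³.
Direct shear f_v = P/L_w = 621×10³ / 535 = 1161 N/mm (vertical).
Torsion M = P·e = 621×10³ × 215 = 133520000 N·mm.
Critical point at (x, y) = (93.08, 147.5) from centroid. f_tx = M·y/J = 2424 N/mm; f_ty = M·x/J = 1530 N/mm.
Resultant f_max = √[f_tx² + (f_v + f_ty)²] = √[2424² + (1161 + 1530)²] = 3621 N/mm.
Capacity per unit length: φr_n = 0.75 × 0.6 × 620 × (0.707 × 16) = 3156 N/mm.
3621 > 3156 → NOT adequate.

f_max ≈ 3620 N/mm; NOT adequate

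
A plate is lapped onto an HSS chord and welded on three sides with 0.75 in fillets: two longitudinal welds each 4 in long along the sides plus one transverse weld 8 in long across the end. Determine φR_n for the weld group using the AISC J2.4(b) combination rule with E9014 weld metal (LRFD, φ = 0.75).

φR_n ≈ 404 kip

E90XX → F_EXX = 90 ksi.
t_e = 0.707 × 0.75 = 0.5302 in.
R_nwl = 0.6 × 90 × 0.5302 × 8 = 229.1 kip (longitudinal, 2 welds).
R_nwt = 0.6 × 90 × 0.5302 × 8 = 229.1 kip (transverse, base value).
(i) R_nwl + R_nwt = 458.1 kip; (ii) 0.85 R_nwl + 1.5 R_nwt = 538.3 kip.
R_n = max = 538.3 kip [governs: (ii)]; φR_n = 403.7 kip.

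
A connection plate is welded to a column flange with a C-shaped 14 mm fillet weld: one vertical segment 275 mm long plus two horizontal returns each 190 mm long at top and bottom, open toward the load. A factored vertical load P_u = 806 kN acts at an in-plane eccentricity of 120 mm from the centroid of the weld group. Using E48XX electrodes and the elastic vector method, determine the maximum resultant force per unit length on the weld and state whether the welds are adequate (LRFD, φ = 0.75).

f_max ≈ 2630 N/mm; NOT adequate

E48XX → F_EXX = 480 MPa.
Total weld length L_w = 655 mm. Treat welds as unit-width lines.
Centroid: x̄ = 2×190×95 / 655 = 55.11 mm from the vertical weld.
Polar moment about centroid: J = I_x + I_y = [275³/12 + 2×190×137.5²] + [275×55.11² + 2(190³/12 + 190×39.89²)] = 11500000 mm³.
Direct shear f_v = P/L_w = 806×10³ / 655 = 1231 N/mm (vertical).
Torsion M = P·e = 806×10³ × 120 = 96720000 N·mm.
Critical point at (x, y) = (134.9, 137.5) from centroid. f_tx = M·y/J = 1156 N/mm; f_ty = M·x/J = 1134 N/mm.
Resultant f_max = √[f_tx² + (f_v + f_ty)²] = √[1156² + (1231 + 1134)²] = 2633 N/mm.
Capacity per unit length: φr_n = 0.75 × 0.6 × 480 × (0.707 × 14) = 2138 N/mm.
2633 > 2138 → NOT adequate.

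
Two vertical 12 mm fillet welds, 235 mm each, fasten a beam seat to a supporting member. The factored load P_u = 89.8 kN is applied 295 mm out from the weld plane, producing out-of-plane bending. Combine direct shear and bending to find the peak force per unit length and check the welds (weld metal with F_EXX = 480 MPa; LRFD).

L_w = 2 × 235 = 470 mm; section modulus (unit throat) S = 2 × L²/6 = 18410 mm².
Direct shear f_v = P/L_w = 89.8×10³/470 = 191.1 N/mm.
Moment M = P × e = 89.8×10³ × 295 = 26491000 N·mm; bending f_b = M/S = 1439 N/mm.
f_max = √(f_v² + f_b²) = √(191.1² + 1439²) = 1452 N/mm.
φr_n = 0.75 × 0.6 × 480 × (0.707 × 12) = 1833 N/mm → adequate.

f_max ≈ 1450 N/mm; adequate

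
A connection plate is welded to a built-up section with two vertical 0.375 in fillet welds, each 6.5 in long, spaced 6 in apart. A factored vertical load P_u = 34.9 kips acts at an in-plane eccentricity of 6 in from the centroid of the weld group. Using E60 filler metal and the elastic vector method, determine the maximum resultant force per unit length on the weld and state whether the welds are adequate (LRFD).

f_max ≈ 7.77 kip/in; NOT adequate

E60XX → F_EXX = 60 ksi.
Total weld length L_w = 13 in. Treat welds as unit-width lines.
Polar moment about centroid: J = 2[d³/12 + d(b/2)²] = 2[6.5³/12 + 6.5×3²] = 162.8 in³.
Direct shear f_v = P/L_w = 34.9 / 13 = 2.685 kip/in (vertical).
Torsion M = P·e = 34.9 × 6 = 209.4 kip·in.
Critical point at (x, y) = (3, 3.25) from centroid. f_tx = M·y/J = 4.181 kip/in; f_ty = M·x/J = 3.859 kip/in.
Resultant f_max = √[f_tx² + (f_v + f_ty)²] = √[4.181² + (2.685 + 3.859)²] = 7.766 kip/in.
Capacity per unit length: φr_n = 0.75 × 0.6 × 60 × (0.707 × 0.375) = 7.158 kip/in.
7.766 > 7.158 → NOT adequate.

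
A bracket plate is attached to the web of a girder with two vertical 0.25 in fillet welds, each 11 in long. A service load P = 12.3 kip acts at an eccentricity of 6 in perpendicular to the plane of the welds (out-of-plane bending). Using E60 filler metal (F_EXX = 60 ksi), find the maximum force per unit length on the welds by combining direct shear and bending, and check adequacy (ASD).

f_max ≈ 1.91 kip/in; adequate

L_w = 2 × 11 = 22 in; section modulus (unit throat) S = 2 × L²/6 = 40.33 in².
Direct shear f_v = P/L_w = 12.3/22 = 0.5591 kip/in.
Moment M = P × e = 12.3 × 6 = 73.8 kip·in; bending f_b = M/S = 1.83 kip/in.
f_max = √(f_v² + f_b²) = √(0.5591² + 1.83²) = 1.913 kip/in.
r_n/Ω = (1/2.0) × 0.6 × 60 × (0.707 × 0.25) = 3.181 kip/in → adequate.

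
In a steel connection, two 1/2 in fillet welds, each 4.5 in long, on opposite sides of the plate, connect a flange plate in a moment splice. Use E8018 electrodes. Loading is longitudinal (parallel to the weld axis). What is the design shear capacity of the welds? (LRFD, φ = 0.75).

E80XX → F_EXX = 80 ksi.
Effective throat t_e = 0.707 × 0.5 = 0.3535 in.
Total length L = 9 in; A_we = 0.3535 × 9 = 3.181 in².
F_nw = 0.6 F_EXX = 0.6 × 80 = 48 ksi.
φR_n = 0.75 × 48 × 3.181 = 114.5 kip.

φR_n ≈ 115 kip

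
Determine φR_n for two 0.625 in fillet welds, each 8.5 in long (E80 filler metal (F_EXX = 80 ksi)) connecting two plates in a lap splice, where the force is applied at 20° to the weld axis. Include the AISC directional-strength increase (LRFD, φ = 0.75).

t_e = 0.707 × 0.625 = 0.4419 in; A_we = 0.4419 × 17 = 7.512 in².
Directional factor: 1.0 + 0.5 sin^1.5(20°) = 1.1.
F_nw = 0.6 × 80 × 1.1 = 52.8 ksi.
φR_n = 0.75 × 52.8 × 7.512 = 297.5 kip.

φR_n ≈ 297 kip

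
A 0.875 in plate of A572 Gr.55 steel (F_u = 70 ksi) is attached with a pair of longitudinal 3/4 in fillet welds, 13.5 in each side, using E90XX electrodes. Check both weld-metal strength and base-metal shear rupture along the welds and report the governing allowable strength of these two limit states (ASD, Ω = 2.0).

E90XX → F_EXX = 90 ksi.
t_e = 0.707 × 0.75 = 0.5302 in; L = 27 in.
Weld metal: R_n/Ω = (1/2.0) × 0.6 × 90 × 0.5302 × 27 = 386.6 kips.
Base metal (shear rupture): R_n/Ω = (1/2.0) × 0.6 × 70 × 0.875 × 27 = 496.1 kips.
Governing: weld metal.

R_n/Ω ≈ 387 kips (weld metal governs)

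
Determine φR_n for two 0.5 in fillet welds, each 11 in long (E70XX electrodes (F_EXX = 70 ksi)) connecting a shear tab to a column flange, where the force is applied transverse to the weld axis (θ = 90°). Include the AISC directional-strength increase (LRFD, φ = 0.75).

t_e = 0.707 × 0.5 = 0.3535 in; A_we = 0.3535 × 22 = 7.777 in².
Directional factor: 1.0 + 0.5 sin^1.5(90°) = 1.5.
F_nw = 0.6 × 70 × 1.5 = 63 ksi.
φR_n = 0.75 × 63 × 7.777 = 367.5 kip.

φR_n ≈ 367 kip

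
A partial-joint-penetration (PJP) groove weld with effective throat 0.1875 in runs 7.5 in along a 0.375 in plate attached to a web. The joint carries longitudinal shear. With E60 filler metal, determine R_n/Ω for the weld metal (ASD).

E60XX → F_EXX = 60 ksi.
Effective throat (given) t_e = 0.1875 in.
A_we = 0.1875 × 7.5 = 1.406 in².
F_nw = 0.6 F_EXX = 36 ksi.
R_n/Ω = (36 × 1.406) / 2.0 = 25.31 kip.

R_n/Ω ≈ 25.3 kip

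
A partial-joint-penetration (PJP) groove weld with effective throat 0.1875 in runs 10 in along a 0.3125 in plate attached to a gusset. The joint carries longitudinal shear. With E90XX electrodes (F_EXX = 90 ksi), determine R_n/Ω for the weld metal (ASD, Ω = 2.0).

Effective throat (given) t_e = 0.1875 in.
A_we = 0.1875 × 10 = 1.875 in².
F_nw = 0.6 F_EXX = 54 ksi.
R_n/Ω = (54 × 1.875) / 2.0 = 50.62 kips.

R_n/Ω ≈ 50.6 kips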